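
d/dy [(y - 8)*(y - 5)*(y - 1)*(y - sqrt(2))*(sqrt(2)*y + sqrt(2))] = 5*sqrt(2)*y^4 - 52*sqrt(2)*y^3 - 8*y^3 + 78*y^2 + 117*sqrt(2)*y^2 - 156*y + 26*sqrt(2)*y - 40*sqrt(2) - 26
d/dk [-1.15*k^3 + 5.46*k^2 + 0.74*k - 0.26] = -3.45*k^2 + 10.92*k + 0.74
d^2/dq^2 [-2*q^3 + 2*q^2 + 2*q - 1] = 4 - 12*q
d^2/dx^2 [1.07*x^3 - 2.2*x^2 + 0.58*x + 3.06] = 6.42*x - 4.4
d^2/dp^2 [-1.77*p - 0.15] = 0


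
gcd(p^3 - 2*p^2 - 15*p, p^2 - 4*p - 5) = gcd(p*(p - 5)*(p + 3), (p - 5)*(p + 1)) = p - 5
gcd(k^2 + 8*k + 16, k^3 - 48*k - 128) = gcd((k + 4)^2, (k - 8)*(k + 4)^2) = k^2 + 8*k + 16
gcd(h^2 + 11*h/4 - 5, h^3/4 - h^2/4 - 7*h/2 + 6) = h + 4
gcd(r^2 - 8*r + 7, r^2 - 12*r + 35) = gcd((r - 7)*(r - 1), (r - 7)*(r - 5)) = r - 7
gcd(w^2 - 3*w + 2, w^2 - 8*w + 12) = w - 2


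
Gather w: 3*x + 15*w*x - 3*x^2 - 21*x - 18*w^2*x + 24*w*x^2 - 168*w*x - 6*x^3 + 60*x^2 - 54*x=-18*w^2*x + w*(24*x^2 - 153*x) - 6*x^3 + 57*x^2 - 72*x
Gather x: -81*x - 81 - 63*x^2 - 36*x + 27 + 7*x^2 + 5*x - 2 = -56*x^2 - 112*x - 56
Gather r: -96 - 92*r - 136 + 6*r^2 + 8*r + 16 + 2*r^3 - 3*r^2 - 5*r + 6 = 2*r^3 + 3*r^2 - 89*r - 210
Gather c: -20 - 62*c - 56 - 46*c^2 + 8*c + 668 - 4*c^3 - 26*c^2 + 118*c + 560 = -4*c^3 - 72*c^2 + 64*c + 1152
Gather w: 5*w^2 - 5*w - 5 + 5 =5*w^2 - 5*w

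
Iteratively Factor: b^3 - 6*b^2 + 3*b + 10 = (b - 2)*(b^2 - 4*b - 5) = (b - 2)*(b + 1)*(b - 5)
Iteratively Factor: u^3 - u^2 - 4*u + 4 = (u - 2)*(u^2 + u - 2) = (u - 2)*(u - 1)*(u + 2)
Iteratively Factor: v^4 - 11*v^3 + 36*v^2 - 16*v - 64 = (v - 4)*(v^3 - 7*v^2 + 8*v + 16) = (v - 4)^2*(v^2 - 3*v - 4) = (v - 4)^2*(v + 1)*(v - 4)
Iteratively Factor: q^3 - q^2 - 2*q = (q + 1)*(q^2 - 2*q) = q*(q + 1)*(q - 2)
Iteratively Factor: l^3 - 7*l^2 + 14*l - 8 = (l - 1)*(l^2 - 6*l + 8) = (l - 2)*(l - 1)*(l - 4)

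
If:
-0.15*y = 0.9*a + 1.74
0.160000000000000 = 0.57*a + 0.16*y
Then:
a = -5.17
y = 19.42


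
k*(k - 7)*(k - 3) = k^3 - 10*k^2 + 21*k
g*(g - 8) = g^2 - 8*g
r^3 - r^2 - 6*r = r*(r - 3)*(r + 2)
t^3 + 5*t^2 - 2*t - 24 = (t - 2)*(t + 3)*(t + 4)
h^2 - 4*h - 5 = (h - 5)*(h + 1)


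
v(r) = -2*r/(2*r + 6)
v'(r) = 4*r/(2*r + 6)^2 - 2/(2*r + 6)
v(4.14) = -0.58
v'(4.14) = -0.06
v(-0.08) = 0.03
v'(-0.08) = -0.35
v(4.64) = -0.61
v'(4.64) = -0.05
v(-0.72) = 0.32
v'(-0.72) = -0.58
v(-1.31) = 0.78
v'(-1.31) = -1.05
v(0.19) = -0.06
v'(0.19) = -0.29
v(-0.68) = 0.29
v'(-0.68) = -0.56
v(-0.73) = 0.32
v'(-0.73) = -0.58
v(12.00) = -0.80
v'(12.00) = -0.01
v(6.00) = -0.67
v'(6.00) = -0.04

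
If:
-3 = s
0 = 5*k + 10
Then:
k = -2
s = -3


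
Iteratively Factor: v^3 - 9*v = (v + 3)*(v^2 - 3*v) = v*(v + 3)*(v - 3)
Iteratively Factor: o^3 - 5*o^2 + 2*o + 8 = (o - 2)*(o^2 - 3*o - 4) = (o - 2)*(o + 1)*(o - 4)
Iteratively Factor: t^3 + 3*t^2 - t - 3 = (t + 1)*(t^2 + 2*t - 3) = (t + 1)*(t + 3)*(t - 1)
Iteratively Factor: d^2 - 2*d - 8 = (d + 2)*(d - 4)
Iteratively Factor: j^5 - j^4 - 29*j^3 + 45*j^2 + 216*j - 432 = (j - 3)*(j^4 + 2*j^3 - 23*j^2 - 24*j + 144) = (j - 3)*(j + 4)*(j^3 - 2*j^2 - 15*j + 36) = (j - 3)*(j + 4)^2*(j^2 - 6*j + 9) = (j - 3)^2*(j + 4)^2*(j - 3)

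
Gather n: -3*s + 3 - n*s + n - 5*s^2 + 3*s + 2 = n*(1 - s) - 5*s^2 + 5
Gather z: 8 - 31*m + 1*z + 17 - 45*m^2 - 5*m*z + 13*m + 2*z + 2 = -45*m^2 - 18*m + z*(3 - 5*m) + 27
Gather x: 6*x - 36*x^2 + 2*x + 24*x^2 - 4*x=-12*x^2 + 4*x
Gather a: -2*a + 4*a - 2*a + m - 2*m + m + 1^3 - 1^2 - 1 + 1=0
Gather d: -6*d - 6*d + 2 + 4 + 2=8 - 12*d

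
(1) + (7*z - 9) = 7*z - 8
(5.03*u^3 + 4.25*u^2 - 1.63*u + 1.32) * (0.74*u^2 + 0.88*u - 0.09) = 3.7222*u^5 + 7.5714*u^4 + 2.0811*u^3 - 0.8401*u^2 + 1.3083*u - 0.1188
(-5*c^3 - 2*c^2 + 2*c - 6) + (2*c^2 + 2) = -5*c^3 + 2*c - 4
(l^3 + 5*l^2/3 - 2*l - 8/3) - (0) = l^3 + 5*l^2/3 - 2*l - 8/3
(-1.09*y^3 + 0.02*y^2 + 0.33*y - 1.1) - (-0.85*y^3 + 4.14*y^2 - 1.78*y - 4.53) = -0.24*y^3 - 4.12*y^2 + 2.11*y + 3.43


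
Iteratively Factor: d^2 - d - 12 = (d + 3)*(d - 4)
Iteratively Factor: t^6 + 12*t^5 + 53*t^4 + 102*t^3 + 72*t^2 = (t + 4)*(t^5 + 8*t^4 + 21*t^3 + 18*t^2) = (t + 3)*(t + 4)*(t^4 + 5*t^3 + 6*t^2) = t*(t + 3)*(t + 4)*(t^3 + 5*t^2 + 6*t) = t*(t + 3)^2*(t + 4)*(t^2 + 2*t) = t*(t + 2)*(t + 3)^2*(t + 4)*(t)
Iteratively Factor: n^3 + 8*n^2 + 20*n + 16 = (n + 4)*(n^2 + 4*n + 4) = (n + 2)*(n + 4)*(n + 2)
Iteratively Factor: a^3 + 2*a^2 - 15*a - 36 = (a + 3)*(a^2 - a - 12) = (a + 3)^2*(a - 4)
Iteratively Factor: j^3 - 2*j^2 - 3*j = (j + 1)*(j^2 - 3*j) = j*(j + 1)*(j - 3)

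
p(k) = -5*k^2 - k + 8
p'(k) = -10*k - 1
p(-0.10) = 8.05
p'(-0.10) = 0.00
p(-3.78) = -59.66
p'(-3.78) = 36.80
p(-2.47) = -20.03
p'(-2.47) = 23.70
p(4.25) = -86.56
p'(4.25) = -43.50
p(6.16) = -187.89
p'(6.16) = -62.60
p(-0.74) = 6.00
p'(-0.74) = 6.40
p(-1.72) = -5.07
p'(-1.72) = 16.20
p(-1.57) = -2.75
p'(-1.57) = 14.70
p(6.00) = -178.00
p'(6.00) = -61.00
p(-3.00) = -34.00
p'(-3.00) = 29.00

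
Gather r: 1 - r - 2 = -r - 1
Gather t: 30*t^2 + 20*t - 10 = 30*t^2 + 20*t - 10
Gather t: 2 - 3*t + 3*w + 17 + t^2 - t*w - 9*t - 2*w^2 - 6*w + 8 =t^2 + t*(-w - 12) - 2*w^2 - 3*w + 27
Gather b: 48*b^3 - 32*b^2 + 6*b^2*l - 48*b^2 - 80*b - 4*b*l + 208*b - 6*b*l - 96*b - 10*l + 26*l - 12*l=48*b^3 + b^2*(6*l - 80) + b*(32 - 10*l) + 4*l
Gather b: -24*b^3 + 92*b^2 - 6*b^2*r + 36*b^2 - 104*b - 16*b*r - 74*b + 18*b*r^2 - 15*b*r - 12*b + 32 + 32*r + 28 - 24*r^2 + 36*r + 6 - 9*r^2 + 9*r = -24*b^3 + b^2*(128 - 6*r) + b*(18*r^2 - 31*r - 190) - 33*r^2 + 77*r + 66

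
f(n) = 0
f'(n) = 0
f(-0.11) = 0.00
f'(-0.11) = 0.00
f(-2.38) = 0.00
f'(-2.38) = 0.00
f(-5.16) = 0.00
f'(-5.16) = 0.00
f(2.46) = 0.00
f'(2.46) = 0.00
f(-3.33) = 0.00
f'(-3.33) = 0.00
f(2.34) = 0.00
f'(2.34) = 0.00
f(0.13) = 0.00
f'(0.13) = 0.00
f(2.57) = 0.00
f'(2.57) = 0.00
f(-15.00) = 0.00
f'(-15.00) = 0.00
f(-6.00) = 0.00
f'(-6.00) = 0.00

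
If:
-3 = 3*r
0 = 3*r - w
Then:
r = -1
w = -3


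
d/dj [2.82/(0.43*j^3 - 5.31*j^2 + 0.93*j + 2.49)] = (-3.6378*j^2 + 29.9484*j - 2.6226)/(0.43*j^3 - 5.31*j^2 + 0.93*j + 2.49)^2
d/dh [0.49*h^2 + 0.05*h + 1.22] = 0.98*h + 0.05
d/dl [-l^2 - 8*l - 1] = -2*l - 8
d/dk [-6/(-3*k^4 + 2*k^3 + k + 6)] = 6*(-12*k^3 + 6*k^2 + 1)/(-3*k^4 + 2*k^3 + k + 6)^2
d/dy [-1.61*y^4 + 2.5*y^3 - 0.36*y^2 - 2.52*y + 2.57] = -6.44*y^3 + 7.5*y^2 - 0.72*y - 2.52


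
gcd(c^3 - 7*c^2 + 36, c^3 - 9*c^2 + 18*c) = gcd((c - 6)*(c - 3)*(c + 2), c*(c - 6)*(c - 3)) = c^2 - 9*c + 18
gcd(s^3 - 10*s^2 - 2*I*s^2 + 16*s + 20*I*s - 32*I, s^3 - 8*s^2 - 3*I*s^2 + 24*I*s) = s - 8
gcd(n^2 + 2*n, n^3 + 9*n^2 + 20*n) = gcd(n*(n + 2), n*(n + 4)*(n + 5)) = n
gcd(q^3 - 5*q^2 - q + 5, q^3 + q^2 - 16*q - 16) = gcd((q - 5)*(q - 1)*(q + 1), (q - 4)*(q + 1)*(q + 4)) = q + 1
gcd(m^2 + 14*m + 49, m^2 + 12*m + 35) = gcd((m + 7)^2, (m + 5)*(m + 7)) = m + 7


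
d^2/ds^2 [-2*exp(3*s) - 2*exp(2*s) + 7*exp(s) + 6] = (-18*exp(2*s) - 8*exp(s) + 7)*exp(s)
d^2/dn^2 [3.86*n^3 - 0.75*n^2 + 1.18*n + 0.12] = 23.16*n - 1.5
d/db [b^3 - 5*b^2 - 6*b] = 3*b^2 - 10*b - 6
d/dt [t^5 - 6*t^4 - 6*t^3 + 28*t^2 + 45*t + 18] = 5*t^4 - 24*t^3 - 18*t^2 + 56*t + 45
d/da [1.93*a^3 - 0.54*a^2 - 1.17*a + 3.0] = 5.79*a^2 - 1.08*a - 1.17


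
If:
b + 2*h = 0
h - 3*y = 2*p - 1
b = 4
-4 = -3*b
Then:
No Solution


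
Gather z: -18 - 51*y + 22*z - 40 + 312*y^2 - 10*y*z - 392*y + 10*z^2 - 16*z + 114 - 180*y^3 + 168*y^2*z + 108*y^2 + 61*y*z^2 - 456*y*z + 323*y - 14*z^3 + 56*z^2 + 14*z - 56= -180*y^3 + 420*y^2 - 120*y - 14*z^3 + z^2*(61*y + 66) + z*(168*y^2 - 466*y + 20)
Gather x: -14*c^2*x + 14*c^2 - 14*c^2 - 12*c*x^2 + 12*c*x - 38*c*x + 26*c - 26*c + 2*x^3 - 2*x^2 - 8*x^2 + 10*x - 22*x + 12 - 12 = 2*x^3 + x^2*(-12*c - 10) + x*(-14*c^2 - 26*c - 12)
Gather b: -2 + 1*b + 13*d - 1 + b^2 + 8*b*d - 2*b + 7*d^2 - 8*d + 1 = b^2 + b*(8*d - 1) + 7*d^2 + 5*d - 2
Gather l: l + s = l + s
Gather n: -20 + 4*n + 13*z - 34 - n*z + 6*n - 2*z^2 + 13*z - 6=n*(10 - z) - 2*z^2 + 26*z - 60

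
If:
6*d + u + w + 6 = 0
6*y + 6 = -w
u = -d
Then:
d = 6*y/5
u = -6*y/5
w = -6*y - 6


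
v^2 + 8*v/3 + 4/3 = (v + 2/3)*(v + 2)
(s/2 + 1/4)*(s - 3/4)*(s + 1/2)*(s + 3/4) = s^4/2 + s^3/2 - 5*s^2/32 - 9*s/32 - 9/128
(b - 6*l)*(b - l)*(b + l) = b^3 - 6*b^2*l - b*l^2 + 6*l^3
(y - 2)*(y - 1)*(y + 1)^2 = y^4 - y^3 - 3*y^2 + y + 2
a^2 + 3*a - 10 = (a - 2)*(a + 5)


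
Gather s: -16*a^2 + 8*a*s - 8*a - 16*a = -16*a^2 + 8*a*s - 24*a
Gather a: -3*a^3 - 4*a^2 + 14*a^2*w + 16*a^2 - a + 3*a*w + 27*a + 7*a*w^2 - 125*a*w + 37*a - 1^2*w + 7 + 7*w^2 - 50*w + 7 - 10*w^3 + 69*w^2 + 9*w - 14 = -3*a^3 + a^2*(14*w + 12) + a*(7*w^2 - 122*w + 63) - 10*w^3 + 76*w^2 - 42*w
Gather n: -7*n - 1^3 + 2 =1 - 7*n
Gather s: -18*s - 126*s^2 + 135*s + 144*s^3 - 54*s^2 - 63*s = 144*s^3 - 180*s^2 + 54*s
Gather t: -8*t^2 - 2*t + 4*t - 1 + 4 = -8*t^2 + 2*t + 3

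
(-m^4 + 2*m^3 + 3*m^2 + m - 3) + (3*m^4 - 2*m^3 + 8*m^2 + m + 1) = 2*m^4 + 11*m^2 + 2*m - 2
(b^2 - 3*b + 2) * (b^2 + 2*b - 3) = b^4 - b^3 - 7*b^2 + 13*b - 6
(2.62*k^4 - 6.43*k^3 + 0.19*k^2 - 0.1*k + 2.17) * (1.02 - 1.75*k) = -4.585*k^5 + 13.9249*k^4 - 6.8911*k^3 + 0.3688*k^2 - 3.8995*k + 2.2134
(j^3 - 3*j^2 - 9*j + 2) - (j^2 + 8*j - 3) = j^3 - 4*j^2 - 17*j + 5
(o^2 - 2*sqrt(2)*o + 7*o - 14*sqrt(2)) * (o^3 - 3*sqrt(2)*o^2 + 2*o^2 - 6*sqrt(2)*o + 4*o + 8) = o^5 - 5*sqrt(2)*o^4 + 9*o^4 - 45*sqrt(2)*o^3 + 30*o^3 - 78*sqrt(2)*o^2 + 144*o^2 - 72*sqrt(2)*o + 224*o - 112*sqrt(2)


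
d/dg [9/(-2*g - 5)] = 18/(2*g + 5)^2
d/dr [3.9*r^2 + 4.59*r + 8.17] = 7.8*r + 4.59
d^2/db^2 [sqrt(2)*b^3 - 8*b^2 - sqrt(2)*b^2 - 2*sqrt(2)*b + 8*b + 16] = 6*sqrt(2)*b - 16 - 2*sqrt(2)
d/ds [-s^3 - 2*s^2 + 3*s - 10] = -3*s^2 - 4*s + 3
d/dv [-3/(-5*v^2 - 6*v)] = 6*(-5*v - 3)/(v^2*(5*v + 6)^2)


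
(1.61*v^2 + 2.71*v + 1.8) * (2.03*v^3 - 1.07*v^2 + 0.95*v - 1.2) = 3.2683*v^5 + 3.7786*v^4 + 2.2838*v^3 - 1.2835*v^2 - 1.542*v - 2.16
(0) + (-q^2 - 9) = -q^2 - 9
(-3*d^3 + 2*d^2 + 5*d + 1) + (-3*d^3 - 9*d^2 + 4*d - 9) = -6*d^3 - 7*d^2 + 9*d - 8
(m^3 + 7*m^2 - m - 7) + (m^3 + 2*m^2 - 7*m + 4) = 2*m^3 + 9*m^2 - 8*m - 3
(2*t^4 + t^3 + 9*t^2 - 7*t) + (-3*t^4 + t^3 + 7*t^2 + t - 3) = -t^4 + 2*t^3 + 16*t^2 - 6*t - 3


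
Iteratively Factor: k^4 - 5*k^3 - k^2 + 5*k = (k + 1)*(k^3 - 6*k^2 + 5*k) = (k - 5)*(k + 1)*(k^2 - k) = k*(k - 5)*(k + 1)*(k - 1)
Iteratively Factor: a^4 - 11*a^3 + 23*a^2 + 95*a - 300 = (a + 3)*(a^3 - 14*a^2 + 65*a - 100) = (a - 4)*(a + 3)*(a^2 - 10*a + 25) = (a - 5)*(a - 4)*(a + 3)*(a - 5)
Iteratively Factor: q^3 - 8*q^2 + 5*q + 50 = (q - 5)*(q^2 - 3*q - 10) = (q - 5)*(q + 2)*(q - 5)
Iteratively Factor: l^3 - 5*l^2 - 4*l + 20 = (l - 5)*(l^2 - 4) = (l - 5)*(l - 2)*(l + 2)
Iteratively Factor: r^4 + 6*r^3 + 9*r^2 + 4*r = (r + 1)*(r^3 + 5*r^2 + 4*r) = (r + 1)^2*(r^2 + 4*r) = r*(r + 1)^2*(r + 4)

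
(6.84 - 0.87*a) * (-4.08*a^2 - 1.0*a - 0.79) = 3.5496*a^3 - 27.0372*a^2 - 6.1527*a - 5.4036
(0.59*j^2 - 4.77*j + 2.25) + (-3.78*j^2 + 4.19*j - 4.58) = -3.19*j^2 - 0.579999999999999*j - 2.33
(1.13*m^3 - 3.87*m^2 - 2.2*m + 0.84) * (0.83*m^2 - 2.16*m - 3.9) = 0.9379*m^5 - 5.6529*m^4 + 2.1262*m^3 + 20.5422*m^2 + 6.7656*m - 3.276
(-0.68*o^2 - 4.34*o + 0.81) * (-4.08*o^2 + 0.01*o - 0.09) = 2.7744*o^4 + 17.7004*o^3 - 3.287*o^2 + 0.3987*o - 0.0729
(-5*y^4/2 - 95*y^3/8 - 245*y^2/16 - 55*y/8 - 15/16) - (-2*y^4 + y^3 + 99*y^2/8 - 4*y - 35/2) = -y^4/2 - 103*y^3/8 - 443*y^2/16 - 23*y/8 + 265/16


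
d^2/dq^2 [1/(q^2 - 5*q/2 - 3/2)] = 4*(4*q^2 - 10*q - (4*q - 5)^2 - 6)/(-2*q^2 + 5*q + 3)^3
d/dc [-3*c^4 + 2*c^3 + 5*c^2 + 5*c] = -12*c^3 + 6*c^2 + 10*c + 5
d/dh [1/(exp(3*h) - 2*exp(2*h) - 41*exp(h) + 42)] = (-3*exp(2*h) + 4*exp(h) + 41)*exp(h)/(exp(3*h) - 2*exp(2*h) - 41*exp(h) + 42)^2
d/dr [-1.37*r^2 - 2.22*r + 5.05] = -2.74*r - 2.22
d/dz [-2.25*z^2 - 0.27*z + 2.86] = -4.5*z - 0.27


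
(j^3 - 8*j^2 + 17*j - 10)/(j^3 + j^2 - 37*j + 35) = (j - 2)/(j + 7)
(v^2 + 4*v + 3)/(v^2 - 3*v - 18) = (v + 1)/(v - 6)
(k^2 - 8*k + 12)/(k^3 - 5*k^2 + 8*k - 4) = (k - 6)/(k^2 - 3*k + 2)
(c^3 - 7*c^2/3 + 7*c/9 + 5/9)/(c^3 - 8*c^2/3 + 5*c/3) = (c + 1/3)/c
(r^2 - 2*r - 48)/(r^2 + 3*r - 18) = (r - 8)/(r - 3)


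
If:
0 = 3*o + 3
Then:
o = -1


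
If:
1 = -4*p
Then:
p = -1/4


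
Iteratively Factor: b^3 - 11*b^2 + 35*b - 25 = (b - 5)*(b^2 - 6*b + 5) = (b - 5)^2*(b - 1)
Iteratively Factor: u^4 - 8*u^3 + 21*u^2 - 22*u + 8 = (u - 1)*(u^3 - 7*u^2 + 14*u - 8) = (u - 4)*(u - 1)*(u^2 - 3*u + 2) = (u - 4)*(u - 2)*(u - 1)*(u - 1)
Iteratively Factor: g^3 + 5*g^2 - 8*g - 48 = (g + 4)*(g^2 + g - 12) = (g + 4)^2*(g - 3)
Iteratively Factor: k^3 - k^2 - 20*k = (k)*(k^2 - k - 20) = k*(k - 5)*(k + 4)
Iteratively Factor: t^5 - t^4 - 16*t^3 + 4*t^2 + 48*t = (t + 3)*(t^4 - 4*t^3 - 4*t^2 + 16*t) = (t - 4)*(t + 3)*(t^3 - 4*t) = t*(t - 4)*(t + 3)*(t^2 - 4) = t*(t - 4)*(t - 2)*(t + 3)*(t + 2)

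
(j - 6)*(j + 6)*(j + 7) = j^3 + 7*j^2 - 36*j - 252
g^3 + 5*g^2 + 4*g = g*(g + 1)*(g + 4)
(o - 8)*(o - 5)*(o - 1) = o^3 - 14*o^2 + 53*o - 40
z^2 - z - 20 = (z - 5)*(z + 4)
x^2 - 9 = (x - 3)*(x + 3)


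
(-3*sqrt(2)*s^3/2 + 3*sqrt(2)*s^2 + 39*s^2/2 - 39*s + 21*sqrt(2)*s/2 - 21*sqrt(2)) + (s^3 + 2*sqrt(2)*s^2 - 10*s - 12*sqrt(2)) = -3*sqrt(2)*s^3/2 + s^3 + 5*sqrt(2)*s^2 + 39*s^2/2 - 49*s + 21*sqrt(2)*s/2 - 33*sqrt(2)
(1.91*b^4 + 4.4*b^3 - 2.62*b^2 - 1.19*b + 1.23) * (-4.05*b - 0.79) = -7.7355*b^5 - 19.3289*b^4 + 7.135*b^3 + 6.8893*b^2 - 4.0414*b - 0.9717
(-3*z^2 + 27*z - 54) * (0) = 0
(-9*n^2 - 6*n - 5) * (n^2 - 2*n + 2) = -9*n^4 + 12*n^3 - 11*n^2 - 2*n - 10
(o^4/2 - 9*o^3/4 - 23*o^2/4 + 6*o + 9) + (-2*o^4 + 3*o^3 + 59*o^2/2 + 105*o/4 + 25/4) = -3*o^4/2 + 3*o^3/4 + 95*o^2/4 + 129*o/4 + 61/4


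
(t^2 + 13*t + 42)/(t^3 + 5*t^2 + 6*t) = (t^2 + 13*t + 42)/(t*(t^2 + 5*t + 6))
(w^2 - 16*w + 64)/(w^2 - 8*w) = (w - 8)/w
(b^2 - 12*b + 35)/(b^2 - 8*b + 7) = (b - 5)/(b - 1)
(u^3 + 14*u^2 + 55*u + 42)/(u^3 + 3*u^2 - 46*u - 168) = (u^2 + 8*u + 7)/(u^2 - 3*u - 28)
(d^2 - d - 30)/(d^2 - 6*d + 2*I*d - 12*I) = (d + 5)/(d + 2*I)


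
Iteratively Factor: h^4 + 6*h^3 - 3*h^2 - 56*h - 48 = (h + 4)*(h^3 + 2*h^2 - 11*h - 12) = (h - 3)*(h + 4)*(h^2 + 5*h + 4) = (h - 3)*(h + 1)*(h + 4)*(h + 4)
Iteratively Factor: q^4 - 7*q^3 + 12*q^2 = (q - 3)*(q^3 - 4*q^2) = (q - 4)*(q - 3)*(q^2) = q*(q - 4)*(q - 3)*(q)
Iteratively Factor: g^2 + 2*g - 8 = (g + 4)*(g - 2)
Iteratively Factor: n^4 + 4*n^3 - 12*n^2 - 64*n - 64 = (n + 2)*(n^3 + 2*n^2 - 16*n - 32) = (n - 4)*(n + 2)*(n^2 + 6*n + 8) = (n - 4)*(n + 2)*(n + 4)*(n + 2)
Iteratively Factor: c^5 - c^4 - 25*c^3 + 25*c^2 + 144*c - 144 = (c + 4)*(c^4 - 5*c^3 - 5*c^2 + 45*c - 36) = (c - 3)*(c + 4)*(c^3 - 2*c^2 - 11*c + 12) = (c - 3)*(c + 3)*(c + 4)*(c^2 - 5*c + 4) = (c - 4)*(c - 3)*(c + 3)*(c + 4)*(c - 1)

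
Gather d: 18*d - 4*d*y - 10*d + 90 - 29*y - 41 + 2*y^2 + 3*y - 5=d*(8 - 4*y) + 2*y^2 - 26*y + 44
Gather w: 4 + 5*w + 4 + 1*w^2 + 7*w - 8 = w^2 + 12*w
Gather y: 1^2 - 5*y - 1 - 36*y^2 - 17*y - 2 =-36*y^2 - 22*y - 2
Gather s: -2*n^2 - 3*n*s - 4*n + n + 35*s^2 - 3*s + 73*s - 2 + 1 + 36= -2*n^2 - 3*n + 35*s^2 + s*(70 - 3*n) + 35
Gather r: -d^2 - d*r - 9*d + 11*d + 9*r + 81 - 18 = -d^2 + 2*d + r*(9 - d) + 63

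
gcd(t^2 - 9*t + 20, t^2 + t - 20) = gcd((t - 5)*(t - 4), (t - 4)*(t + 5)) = t - 4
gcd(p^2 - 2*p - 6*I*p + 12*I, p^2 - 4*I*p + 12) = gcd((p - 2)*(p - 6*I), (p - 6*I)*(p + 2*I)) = p - 6*I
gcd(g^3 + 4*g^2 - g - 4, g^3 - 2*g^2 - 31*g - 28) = g^2 + 5*g + 4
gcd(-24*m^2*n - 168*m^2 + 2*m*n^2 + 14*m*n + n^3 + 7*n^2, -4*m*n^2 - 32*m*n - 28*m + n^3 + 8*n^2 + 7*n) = 4*m*n + 28*m - n^2 - 7*n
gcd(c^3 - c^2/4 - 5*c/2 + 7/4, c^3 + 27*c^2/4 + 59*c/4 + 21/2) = c + 7/4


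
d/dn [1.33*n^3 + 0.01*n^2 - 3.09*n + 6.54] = 3.99*n^2 + 0.02*n - 3.09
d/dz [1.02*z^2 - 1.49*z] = 2.04*z - 1.49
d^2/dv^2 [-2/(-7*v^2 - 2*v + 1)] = 4*(-49*v^2 - 14*v + 4*(7*v + 1)^2 + 7)/(7*v^2 + 2*v - 1)^3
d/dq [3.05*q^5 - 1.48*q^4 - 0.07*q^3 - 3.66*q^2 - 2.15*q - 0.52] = 15.25*q^4 - 5.92*q^3 - 0.21*q^2 - 7.32*q - 2.15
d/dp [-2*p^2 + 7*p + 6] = 7 - 4*p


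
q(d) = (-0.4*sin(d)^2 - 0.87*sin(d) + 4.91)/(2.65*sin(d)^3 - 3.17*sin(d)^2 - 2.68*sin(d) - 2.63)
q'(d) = (-0.8*sin(d)*cos(d) - 0.87*cos(d))/(2.65*sin(d)^3 - 3.17*sin(d)^2 - 2.68*sin(d) - 2.63) + (-7.95*sin(d)^2*cos(d) + 6.34*sin(d)*cos(d) + 2.68*cos(d))*(-0.4*sin(d)^2 - 0.87*sin(d) + 4.91)/(2.65*sin(d)^3 - 3.17*sin(d)^2 - 2.68*sin(d) - 2.63)^2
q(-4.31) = -0.66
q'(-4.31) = -0.19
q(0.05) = -1.76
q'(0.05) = 2.21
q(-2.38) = -1.68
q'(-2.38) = 2.04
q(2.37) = -0.80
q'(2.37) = -0.56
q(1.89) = -0.65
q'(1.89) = -0.14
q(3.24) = -2.08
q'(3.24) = -2.04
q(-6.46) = -2.22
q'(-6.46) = 1.59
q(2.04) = -0.67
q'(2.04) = -0.23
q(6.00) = -2.34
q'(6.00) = 0.58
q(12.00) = -2.09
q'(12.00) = -1.97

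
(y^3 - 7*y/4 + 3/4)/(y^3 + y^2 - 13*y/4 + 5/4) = (2*y + 3)/(2*y + 5)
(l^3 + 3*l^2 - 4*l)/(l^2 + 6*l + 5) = l*(l^2 + 3*l - 4)/(l^2 + 6*l + 5)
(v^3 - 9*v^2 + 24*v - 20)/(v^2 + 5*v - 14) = (v^2 - 7*v + 10)/(v + 7)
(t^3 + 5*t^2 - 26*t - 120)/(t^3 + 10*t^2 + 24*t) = (t - 5)/t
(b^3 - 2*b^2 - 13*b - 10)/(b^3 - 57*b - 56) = (b^2 - 3*b - 10)/(b^2 - b - 56)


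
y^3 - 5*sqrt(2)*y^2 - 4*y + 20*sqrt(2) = (y - 2)*(y + 2)*(y - 5*sqrt(2))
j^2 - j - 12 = (j - 4)*(j + 3)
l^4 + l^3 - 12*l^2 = l^2*(l - 3)*(l + 4)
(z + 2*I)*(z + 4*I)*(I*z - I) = I*z^3 - 6*z^2 - I*z^2 + 6*z - 8*I*z + 8*I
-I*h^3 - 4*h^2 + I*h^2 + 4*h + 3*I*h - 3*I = (h - 3*I)*(h - I)*(-I*h + I)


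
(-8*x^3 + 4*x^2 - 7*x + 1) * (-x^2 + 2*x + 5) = 8*x^5 - 20*x^4 - 25*x^3 + 5*x^2 - 33*x + 5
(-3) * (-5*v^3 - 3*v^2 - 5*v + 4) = 15*v^3 + 9*v^2 + 15*v - 12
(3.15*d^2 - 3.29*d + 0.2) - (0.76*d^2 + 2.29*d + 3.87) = 2.39*d^2 - 5.58*d - 3.67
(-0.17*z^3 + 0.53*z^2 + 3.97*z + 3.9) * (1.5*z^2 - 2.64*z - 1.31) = -0.255*z^5 + 1.2438*z^4 + 4.7785*z^3 - 5.3251*z^2 - 15.4967*z - 5.109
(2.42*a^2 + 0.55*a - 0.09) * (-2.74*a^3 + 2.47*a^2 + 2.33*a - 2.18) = -6.6308*a^5 + 4.4704*a^4 + 7.2437*a^3 - 4.2164*a^2 - 1.4087*a + 0.1962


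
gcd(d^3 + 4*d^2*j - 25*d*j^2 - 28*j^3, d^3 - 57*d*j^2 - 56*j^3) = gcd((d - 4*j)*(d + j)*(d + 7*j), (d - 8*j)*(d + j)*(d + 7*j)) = d^2 + 8*d*j + 7*j^2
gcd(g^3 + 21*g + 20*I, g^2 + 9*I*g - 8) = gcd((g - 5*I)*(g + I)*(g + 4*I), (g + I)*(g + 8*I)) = g + I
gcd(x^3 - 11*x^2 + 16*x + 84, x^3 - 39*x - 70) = x^2 - 5*x - 14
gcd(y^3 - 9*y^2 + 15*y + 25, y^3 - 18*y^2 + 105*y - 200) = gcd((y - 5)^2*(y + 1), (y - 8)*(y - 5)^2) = y^2 - 10*y + 25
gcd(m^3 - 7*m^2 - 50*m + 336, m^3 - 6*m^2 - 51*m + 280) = m^2 - m - 56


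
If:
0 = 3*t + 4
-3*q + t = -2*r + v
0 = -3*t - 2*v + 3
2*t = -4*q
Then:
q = 2/3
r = 41/12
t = -4/3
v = 7/2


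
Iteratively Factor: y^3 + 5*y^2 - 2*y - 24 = (y + 3)*(y^2 + 2*y - 8) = (y + 3)*(y + 4)*(y - 2)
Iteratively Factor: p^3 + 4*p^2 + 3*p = (p + 3)*(p^2 + p) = p*(p + 3)*(p + 1)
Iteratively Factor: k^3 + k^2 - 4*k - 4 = (k - 2)*(k^2 + 3*k + 2) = (k - 2)*(k + 2)*(k + 1)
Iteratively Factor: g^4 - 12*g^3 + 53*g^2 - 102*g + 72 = (g - 3)*(g^3 - 9*g^2 + 26*g - 24) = (g - 4)*(g - 3)*(g^2 - 5*g + 6) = (g - 4)*(g - 3)^2*(g - 2)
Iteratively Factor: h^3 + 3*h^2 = (h)*(h^2 + 3*h) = h*(h + 3)*(h)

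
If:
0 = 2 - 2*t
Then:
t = 1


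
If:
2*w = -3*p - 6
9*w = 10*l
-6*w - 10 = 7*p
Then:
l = 27/10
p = -4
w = 3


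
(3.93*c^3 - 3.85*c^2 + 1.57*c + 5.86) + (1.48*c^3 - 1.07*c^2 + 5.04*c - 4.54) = 5.41*c^3 - 4.92*c^2 + 6.61*c + 1.32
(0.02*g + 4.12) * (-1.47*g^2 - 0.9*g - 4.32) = -0.0294*g^3 - 6.0744*g^2 - 3.7944*g - 17.7984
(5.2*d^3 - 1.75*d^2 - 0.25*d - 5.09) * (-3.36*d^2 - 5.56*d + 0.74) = -17.472*d^5 - 23.032*d^4 + 14.418*d^3 + 17.1974*d^2 + 28.1154*d - 3.7666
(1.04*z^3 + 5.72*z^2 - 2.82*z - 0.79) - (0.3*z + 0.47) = 1.04*z^3 + 5.72*z^2 - 3.12*z - 1.26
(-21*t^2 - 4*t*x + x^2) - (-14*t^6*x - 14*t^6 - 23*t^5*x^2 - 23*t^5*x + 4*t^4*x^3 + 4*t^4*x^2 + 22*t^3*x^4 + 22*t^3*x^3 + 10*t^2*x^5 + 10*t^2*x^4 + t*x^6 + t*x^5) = 14*t^6*x + 14*t^6 + 23*t^5*x^2 + 23*t^5*x - 4*t^4*x^3 - 4*t^4*x^2 - 22*t^3*x^4 - 22*t^3*x^3 - 10*t^2*x^5 - 10*t^2*x^4 - 21*t^2 - t*x^6 - t*x^5 - 4*t*x + x^2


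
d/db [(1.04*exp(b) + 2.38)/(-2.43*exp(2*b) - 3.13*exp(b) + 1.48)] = (2.5272*exp(2*b) + 11.5668*exp(b) + 8.9886)*exp(b)/(5.9049*exp(4*b) + 15.2118*exp(3*b) + 2.6041*exp(2*b) - 9.2648*exp(b) + 2.1904)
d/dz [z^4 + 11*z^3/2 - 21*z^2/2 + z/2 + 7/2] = 4*z^3 + 33*z^2/2 - 21*z + 1/2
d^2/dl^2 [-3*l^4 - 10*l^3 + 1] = 12*l*(-3*l - 5)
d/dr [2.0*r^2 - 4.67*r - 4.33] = 4.0*r - 4.67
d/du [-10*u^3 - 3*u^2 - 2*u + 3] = -30*u^2 - 6*u - 2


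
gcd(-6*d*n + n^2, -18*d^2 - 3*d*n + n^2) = 6*d - n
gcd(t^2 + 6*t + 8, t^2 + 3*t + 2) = t + 2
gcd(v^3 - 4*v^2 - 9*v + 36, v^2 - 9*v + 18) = v - 3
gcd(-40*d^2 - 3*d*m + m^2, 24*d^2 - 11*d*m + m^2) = 8*d - m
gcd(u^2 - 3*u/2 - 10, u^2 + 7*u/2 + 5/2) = u + 5/2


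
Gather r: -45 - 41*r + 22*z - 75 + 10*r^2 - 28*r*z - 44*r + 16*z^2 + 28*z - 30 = 10*r^2 + r*(-28*z - 85) + 16*z^2 + 50*z - 150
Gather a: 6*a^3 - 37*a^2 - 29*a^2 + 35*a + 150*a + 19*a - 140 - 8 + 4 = 6*a^3 - 66*a^2 + 204*a - 144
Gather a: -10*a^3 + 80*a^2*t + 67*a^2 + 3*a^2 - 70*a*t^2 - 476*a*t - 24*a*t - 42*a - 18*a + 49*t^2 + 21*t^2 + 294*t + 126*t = -10*a^3 + a^2*(80*t + 70) + a*(-70*t^2 - 500*t - 60) + 70*t^2 + 420*t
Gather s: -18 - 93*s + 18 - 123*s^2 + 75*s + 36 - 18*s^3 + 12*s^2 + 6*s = -18*s^3 - 111*s^2 - 12*s + 36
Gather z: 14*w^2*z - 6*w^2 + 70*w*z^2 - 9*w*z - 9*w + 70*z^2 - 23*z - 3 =-6*w^2 - 9*w + z^2*(70*w + 70) + z*(14*w^2 - 9*w - 23) - 3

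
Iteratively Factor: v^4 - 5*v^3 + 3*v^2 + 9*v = (v - 3)*(v^3 - 2*v^2 - 3*v) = (v - 3)^2*(v^2 + v) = (v - 3)^2*(v + 1)*(v)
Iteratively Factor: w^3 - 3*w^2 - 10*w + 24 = (w - 2)*(w^2 - w - 12) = (w - 2)*(w + 3)*(w - 4)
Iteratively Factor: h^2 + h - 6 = (h - 2)*(h + 3)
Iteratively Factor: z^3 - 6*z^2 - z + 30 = (z - 3)*(z^2 - 3*z - 10) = (z - 5)*(z - 3)*(z + 2)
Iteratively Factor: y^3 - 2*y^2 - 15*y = (y + 3)*(y^2 - 5*y) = (y - 5)*(y + 3)*(y)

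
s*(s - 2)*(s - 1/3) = s^3 - 7*s^2/3 + 2*s/3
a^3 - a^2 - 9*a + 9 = (a - 3)*(a - 1)*(a + 3)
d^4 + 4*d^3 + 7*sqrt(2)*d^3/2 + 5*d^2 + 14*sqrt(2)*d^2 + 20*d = d*(d + 4)*(d + sqrt(2))*(d + 5*sqrt(2)/2)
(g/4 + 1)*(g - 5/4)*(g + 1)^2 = g^4/4 + 19*g^3/16 + 3*g^2/8 - 29*g/16 - 5/4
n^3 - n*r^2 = n*(n - r)*(n + r)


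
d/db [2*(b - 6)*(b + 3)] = 4*b - 6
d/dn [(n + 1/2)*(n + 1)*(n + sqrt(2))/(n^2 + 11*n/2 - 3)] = (4*n^4 + 44*n^3 - 5*n^2 + 16*sqrt(2)*n^2 - 28*sqrt(2)*n - 36*n - 29*sqrt(2) - 6)/(4*n^4 + 44*n^3 + 97*n^2 - 132*n + 36)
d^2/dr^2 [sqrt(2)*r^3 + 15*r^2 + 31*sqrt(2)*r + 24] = 6*sqrt(2)*r + 30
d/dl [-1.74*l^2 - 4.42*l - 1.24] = -3.48*l - 4.42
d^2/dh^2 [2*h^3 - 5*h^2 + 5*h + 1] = 12*h - 10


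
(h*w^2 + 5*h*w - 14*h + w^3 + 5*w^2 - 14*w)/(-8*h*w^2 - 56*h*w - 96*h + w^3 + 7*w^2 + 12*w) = (-h*w^2 - 5*h*w + 14*h - w^3 - 5*w^2 + 14*w)/(8*h*w^2 + 56*h*w + 96*h - w^3 - 7*w^2 - 12*w)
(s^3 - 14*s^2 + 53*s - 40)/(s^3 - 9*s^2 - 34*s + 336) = (s^2 - 6*s + 5)/(s^2 - s - 42)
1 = 1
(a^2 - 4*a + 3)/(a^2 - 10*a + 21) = (a - 1)/(a - 7)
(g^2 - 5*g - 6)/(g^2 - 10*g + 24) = (g + 1)/(g - 4)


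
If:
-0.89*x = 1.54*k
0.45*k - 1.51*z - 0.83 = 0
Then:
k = 3.35555555555556*z + 1.84444444444444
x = -5.80624219725343*z - 3.19151061173533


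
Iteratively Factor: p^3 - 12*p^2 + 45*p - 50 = (p - 5)*(p^2 - 7*p + 10) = (p - 5)^2*(p - 2)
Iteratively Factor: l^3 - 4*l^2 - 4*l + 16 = (l + 2)*(l^2 - 6*l + 8) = (l - 4)*(l + 2)*(l - 2)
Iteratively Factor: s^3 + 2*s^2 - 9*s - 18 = (s + 3)*(s^2 - s - 6) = (s + 2)*(s + 3)*(s - 3)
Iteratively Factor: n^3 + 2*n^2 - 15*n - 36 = (n - 4)*(n^2 + 6*n + 9) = (n - 4)*(n + 3)*(n + 3)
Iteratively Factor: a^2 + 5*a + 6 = (a + 3)*(a + 2)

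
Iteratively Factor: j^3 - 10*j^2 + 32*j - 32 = (j - 2)*(j^2 - 8*j + 16) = (j - 4)*(j - 2)*(j - 4)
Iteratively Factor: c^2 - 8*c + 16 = (c - 4)*(c - 4)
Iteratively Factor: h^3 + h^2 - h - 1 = (h + 1)*(h^2 - 1) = (h - 1)*(h + 1)*(h + 1)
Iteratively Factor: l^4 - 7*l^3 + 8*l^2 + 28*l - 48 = (l + 2)*(l^3 - 9*l^2 + 26*l - 24) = (l - 3)*(l + 2)*(l^2 - 6*l + 8) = (l - 4)*(l - 3)*(l + 2)*(l - 2)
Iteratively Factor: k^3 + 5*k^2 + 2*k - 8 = (k + 2)*(k^2 + 3*k - 4) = (k + 2)*(k + 4)*(k - 1)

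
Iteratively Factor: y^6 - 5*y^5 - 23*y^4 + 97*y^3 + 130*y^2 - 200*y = (y + 2)*(y^5 - 7*y^4 - 9*y^3 + 115*y^2 - 100*y) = (y - 5)*(y + 2)*(y^4 - 2*y^3 - 19*y^2 + 20*y) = (y - 5)*(y - 1)*(y + 2)*(y^3 - y^2 - 20*y) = (y - 5)^2*(y - 1)*(y + 2)*(y^2 + 4*y) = y*(y - 5)^2*(y - 1)*(y + 2)*(y + 4)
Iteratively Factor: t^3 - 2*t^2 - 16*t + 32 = (t - 2)*(t^2 - 16) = (t - 2)*(t + 4)*(t - 4)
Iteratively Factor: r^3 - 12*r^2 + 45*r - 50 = (r - 5)*(r^2 - 7*r + 10) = (r - 5)*(r - 2)*(r - 5)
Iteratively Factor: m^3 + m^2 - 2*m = (m)*(m^2 + m - 2) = m*(m + 2)*(m - 1)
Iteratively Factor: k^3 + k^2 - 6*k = (k + 3)*(k^2 - 2*k) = (k - 2)*(k + 3)*(k)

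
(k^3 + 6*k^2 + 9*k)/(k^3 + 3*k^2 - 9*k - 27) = k/(k - 3)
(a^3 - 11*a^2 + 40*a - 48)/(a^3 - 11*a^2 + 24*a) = (a^2 - 8*a + 16)/(a*(a - 8))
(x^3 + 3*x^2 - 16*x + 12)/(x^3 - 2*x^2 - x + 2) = (x + 6)/(x + 1)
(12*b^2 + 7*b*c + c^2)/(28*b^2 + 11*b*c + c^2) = (3*b + c)/(7*b + c)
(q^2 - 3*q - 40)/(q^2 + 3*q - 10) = (q - 8)/(q - 2)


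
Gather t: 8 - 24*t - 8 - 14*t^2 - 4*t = -14*t^2 - 28*t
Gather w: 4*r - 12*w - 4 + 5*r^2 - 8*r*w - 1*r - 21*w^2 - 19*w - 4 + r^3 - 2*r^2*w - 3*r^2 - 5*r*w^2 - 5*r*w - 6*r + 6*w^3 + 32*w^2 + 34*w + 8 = r^3 + 2*r^2 - 3*r + 6*w^3 + w^2*(11 - 5*r) + w*(-2*r^2 - 13*r + 3)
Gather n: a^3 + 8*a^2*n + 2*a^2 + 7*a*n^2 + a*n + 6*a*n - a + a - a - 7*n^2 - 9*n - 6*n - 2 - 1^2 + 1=a^3 + 2*a^2 - a + n^2*(7*a - 7) + n*(8*a^2 + 7*a - 15) - 2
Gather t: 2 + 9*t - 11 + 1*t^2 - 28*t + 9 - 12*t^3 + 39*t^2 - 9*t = -12*t^3 + 40*t^2 - 28*t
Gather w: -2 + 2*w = 2*w - 2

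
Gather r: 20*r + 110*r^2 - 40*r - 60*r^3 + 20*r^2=-60*r^3 + 130*r^2 - 20*r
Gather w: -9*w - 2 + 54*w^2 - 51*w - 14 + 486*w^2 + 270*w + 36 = 540*w^2 + 210*w + 20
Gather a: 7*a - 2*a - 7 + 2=5*a - 5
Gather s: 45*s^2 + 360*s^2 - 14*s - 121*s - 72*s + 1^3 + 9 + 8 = 405*s^2 - 207*s + 18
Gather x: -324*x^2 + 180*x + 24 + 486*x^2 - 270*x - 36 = 162*x^2 - 90*x - 12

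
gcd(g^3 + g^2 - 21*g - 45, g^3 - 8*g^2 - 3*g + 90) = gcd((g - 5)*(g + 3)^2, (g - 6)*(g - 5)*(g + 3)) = g^2 - 2*g - 15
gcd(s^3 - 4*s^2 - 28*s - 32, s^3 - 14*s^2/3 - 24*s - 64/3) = s^2 - 6*s - 16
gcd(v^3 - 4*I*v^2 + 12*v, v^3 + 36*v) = v^2 - 6*I*v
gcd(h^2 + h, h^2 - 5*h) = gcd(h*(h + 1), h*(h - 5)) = h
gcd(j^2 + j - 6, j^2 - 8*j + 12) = j - 2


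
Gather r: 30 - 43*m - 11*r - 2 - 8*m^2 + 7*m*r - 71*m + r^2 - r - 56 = -8*m^2 - 114*m + r^2 + r*(7*m - 12) - 28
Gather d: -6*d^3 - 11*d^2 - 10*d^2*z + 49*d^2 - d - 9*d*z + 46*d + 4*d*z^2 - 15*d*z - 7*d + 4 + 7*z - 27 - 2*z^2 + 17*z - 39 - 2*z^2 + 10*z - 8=-6*d^3 + d^2*(38 - 10*z) + d*(4*z^2 - 24*z + 38) - 4*z^2 + 34*z - 70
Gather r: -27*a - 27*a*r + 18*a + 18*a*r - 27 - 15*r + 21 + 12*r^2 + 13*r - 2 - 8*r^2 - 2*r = -9*a + 4*r^2 + r*(-9*a - 4) - 8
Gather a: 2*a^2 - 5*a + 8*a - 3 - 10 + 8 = 2*a^2 + 3*a - 5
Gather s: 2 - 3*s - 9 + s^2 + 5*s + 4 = s^2 + 2*s - 3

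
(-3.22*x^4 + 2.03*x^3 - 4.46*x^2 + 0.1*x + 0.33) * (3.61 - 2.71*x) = 8.7262*x^5 - 17.1255*x^4 + 19.4149*x^3 - 16.3716*x^2 - 0.5333*x + 1.1913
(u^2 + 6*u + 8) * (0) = 0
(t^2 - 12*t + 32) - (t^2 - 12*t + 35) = -3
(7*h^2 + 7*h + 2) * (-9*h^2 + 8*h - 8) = -63*h^4 - 7*h^3 - 18*h^2 - 40*h - 16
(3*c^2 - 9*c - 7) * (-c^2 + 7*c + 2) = -3*c^4 + 30*c^3 - 50*c^2 - 67*c - 14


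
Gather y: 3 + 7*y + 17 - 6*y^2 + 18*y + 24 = -6*y^2 + 25*y + 44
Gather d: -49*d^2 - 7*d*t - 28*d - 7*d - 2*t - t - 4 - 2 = -49*d^2 + d*(-7*t - 35) - 3*t - 6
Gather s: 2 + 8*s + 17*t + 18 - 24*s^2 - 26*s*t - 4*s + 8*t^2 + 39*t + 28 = -24*s^2 + s*(4 - 26*t) + 8*t^2 + 56*t + 48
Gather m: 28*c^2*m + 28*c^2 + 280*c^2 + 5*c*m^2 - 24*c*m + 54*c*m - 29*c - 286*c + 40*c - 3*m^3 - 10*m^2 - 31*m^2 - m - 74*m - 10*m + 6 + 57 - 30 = 308*c^2 - 275*c - 3*m^3 + m^2*(5*c - 41) + m*(28*c^2 + 30*c - 85) + 33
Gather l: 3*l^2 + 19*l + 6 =3*l^2 + 19*l + 6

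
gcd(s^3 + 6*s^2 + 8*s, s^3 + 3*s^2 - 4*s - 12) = s + 2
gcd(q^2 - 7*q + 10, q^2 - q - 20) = q - 5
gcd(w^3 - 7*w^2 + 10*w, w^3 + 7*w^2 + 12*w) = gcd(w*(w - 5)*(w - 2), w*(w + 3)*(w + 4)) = w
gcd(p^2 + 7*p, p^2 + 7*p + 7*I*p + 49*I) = p + 7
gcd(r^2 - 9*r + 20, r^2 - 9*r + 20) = r^2 - 9*r + 20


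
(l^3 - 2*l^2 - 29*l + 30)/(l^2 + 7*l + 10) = (l^2 - 7*l + 6)/(l + 2)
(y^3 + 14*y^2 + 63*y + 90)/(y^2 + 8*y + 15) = y + 6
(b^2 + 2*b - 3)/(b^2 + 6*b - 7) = (b + 3)/(b + 7)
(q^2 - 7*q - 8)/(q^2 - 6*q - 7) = (q - 8)/(q - 7)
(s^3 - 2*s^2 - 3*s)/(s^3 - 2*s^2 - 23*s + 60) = s*(s + 1)/(s^2 + s - 20)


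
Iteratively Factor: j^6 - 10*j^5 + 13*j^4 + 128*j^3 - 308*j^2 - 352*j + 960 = (j + 3)*(j^5 - 13*j^4 + 52*j^3 - 28*j^2 - 224*j + 320) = (j - 4)*(j + 3)*(j^4 - 9*j^3 + 16*j^2 + 36*j - 80) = (j - 4)^2*(j + 3)*(j^3 - 5*j^2 - 4*j + 20) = (j - 4)^2*(j + 2)*(j + 3)*(j^2 - 7*j + 10) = (j - 5)*(j - 4)^2*(j + 2)*(j + 3)*(j - 2)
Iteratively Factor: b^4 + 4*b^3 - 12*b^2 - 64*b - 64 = (b + 2)*(b^3 + 2*b^2 - 16*b - 32) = (b - 4)*(b + 2)*(b^2 + 6*b + 8) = (b - 4)*(b + 2)^2*(b + 4)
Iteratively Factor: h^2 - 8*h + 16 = (h - 4)*(h - 4)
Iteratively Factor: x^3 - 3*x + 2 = (x + 2)*(x^2 - 2*x + 1) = (x - 1)*(x + 2)*(x - 1)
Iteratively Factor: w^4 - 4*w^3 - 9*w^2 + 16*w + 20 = (w + 2)*(w^3 - 6*w^2 + 3*w + 10) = (w + 1)*(w + 2)*(w^2 - 7*w + 10) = (w - 5)*(w + 1)*(w + 2)*(w - 2)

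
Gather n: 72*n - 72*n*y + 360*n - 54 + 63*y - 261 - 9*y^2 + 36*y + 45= n*(432 - 72*y) - 9*y^2 + 99*y - 270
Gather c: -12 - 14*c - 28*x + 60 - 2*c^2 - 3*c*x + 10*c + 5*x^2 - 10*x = -2*c^2 + c*(-3*x - 4) + 5*x^2 - 38*x + 48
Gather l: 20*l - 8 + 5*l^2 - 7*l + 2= 5*l^2 + 13*l - 6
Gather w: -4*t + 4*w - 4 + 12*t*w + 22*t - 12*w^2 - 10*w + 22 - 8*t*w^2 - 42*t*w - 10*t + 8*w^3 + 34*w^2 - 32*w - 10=8*t + 8*w^3 + w^2*(22 - 8*t) + w*(-30*t - 38) + 8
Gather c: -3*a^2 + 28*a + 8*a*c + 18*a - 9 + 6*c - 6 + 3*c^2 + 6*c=-3*a^2 + 46*a + 3*c^2 + c*(8*a + 12) - 15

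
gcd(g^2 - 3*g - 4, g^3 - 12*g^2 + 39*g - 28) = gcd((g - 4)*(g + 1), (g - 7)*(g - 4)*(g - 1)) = g - 4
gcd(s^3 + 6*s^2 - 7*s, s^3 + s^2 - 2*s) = s^2 - s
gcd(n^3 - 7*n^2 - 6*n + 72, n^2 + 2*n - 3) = n + 3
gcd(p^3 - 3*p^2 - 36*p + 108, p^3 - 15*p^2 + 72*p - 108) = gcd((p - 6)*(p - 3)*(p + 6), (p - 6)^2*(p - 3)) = p^2 - 9*p + 18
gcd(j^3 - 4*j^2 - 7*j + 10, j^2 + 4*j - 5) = j - 1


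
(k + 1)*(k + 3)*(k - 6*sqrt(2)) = k^3 - 6*sqrt(2)*k^2 + 4*k^2 - 24*sqrt(2)*k + 3*k - 18*sqrt(2)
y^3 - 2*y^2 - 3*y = y*(y - 3)*(y + 1)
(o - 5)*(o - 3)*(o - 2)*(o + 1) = o^4 - 9*o^3 + 21*o^2 + o - 30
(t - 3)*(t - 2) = t^2 - 5*t + 6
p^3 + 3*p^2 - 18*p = p*(p - 3)*(p + 6)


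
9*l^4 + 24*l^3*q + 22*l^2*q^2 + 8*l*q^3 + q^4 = (l + q)^2*(3*l + q)^2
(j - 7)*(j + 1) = j^2 - 6*j - 7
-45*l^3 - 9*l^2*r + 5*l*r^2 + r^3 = (-3*l + r)*(3*l + r)*(5*l + r)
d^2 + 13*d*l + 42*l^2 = (d + 6*l)*(d + 7*l)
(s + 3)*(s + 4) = s^2 + 7*s + 12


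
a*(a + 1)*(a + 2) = a^3 + 3*a^2 + 2*a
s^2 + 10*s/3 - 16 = (s - 8/3)*(s + 6)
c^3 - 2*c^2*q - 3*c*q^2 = c*(c - 3*q)*(c + q)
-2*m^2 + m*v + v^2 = (-m + v)*(2*m + v)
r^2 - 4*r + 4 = (r - 2)^2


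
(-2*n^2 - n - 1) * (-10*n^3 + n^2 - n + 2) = 20*n^5 + 8*n^4 + 11*n^3 - 4*n^2 - n - 2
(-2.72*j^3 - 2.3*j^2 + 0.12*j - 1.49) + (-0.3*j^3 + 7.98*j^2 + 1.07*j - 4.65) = -3.02*j^3 + 5.68*j^2 + 1.19*j - 6.14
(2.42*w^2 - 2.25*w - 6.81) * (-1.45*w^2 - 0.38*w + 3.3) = -3.509*w^4 + 2.3429*w^3 + 18.7155*w^2 - 4.8372*w - 22.473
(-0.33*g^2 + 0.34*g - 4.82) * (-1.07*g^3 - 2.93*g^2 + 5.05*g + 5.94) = 0.3531*g^5 + 0.6031*g^4 + 2.4947*g^3 + 13.8794*g^2 - 22.3214*g - 28.6308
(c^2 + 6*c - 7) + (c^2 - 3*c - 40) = 2*c^2 + 3*c - 47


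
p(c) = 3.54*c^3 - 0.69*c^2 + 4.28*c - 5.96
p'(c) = 10.62*c^2 - 1.38*c + 4.28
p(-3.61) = -196.95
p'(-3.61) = 147.66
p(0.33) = -4.50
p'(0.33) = 4.98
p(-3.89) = -241.43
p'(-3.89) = 170.35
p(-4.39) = -337.55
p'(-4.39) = 215.01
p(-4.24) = -306.35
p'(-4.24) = 201.05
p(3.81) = 196.12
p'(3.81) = 153.18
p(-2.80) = -101.06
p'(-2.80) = 91.40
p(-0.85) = -12.27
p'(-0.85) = 13.13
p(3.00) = 96.25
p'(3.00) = 95.72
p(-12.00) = -6273.80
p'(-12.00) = 1550.12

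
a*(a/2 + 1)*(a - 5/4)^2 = a^4/2 - a^3/4 - 55*a^2/32 + 25*a/16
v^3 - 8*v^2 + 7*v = v*(v - 7)*(v - 1)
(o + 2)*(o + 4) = o^2 + 6*o + 8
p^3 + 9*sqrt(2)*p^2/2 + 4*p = p*(p + sqrt(2)/2)*(p + 4*sqrt(2))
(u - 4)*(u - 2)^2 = u^3 - 8*u^2 + 20*u - 16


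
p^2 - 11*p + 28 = (p - 7)*(p - 4)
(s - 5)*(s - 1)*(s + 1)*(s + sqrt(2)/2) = s^4 - 5*s^3 + sqrt(2)*s^3/2 - 5*sqrt(2)*s^2/2 - s^2 - sqrt(2)*s/2 + 5*s + 5*sqrt(2)/2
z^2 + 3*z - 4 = (z - 1)*(z + 4)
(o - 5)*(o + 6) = o^2 + o - 30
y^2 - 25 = (y - 5)*(y + 5)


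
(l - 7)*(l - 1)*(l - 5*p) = l^3 - 5*l^2*p - 8*l^2 + 40*l*p + 7*l - 35*p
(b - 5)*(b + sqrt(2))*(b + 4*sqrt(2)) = b^3 - 5*b^2 + 5*sqrt(2)*b^2 - 25*sqrt(2)*b + 8*b - 40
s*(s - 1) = s^2 - s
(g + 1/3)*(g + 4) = g^2 + 13*g/3 + 4/3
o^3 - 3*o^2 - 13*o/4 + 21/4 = (o - 7/2)*(o - 1)*(o + 3/2)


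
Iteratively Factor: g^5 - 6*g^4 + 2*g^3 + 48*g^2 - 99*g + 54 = (g - 2)*(g^4 - 4*g^3 - 6*g^2 + 36*g - 27) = (g - 2)*(g + 3)*(g^3 - 7*g^2 + 15*g - 9) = (g - 3)*(g - 2)*(g + 3)*(g^2 - 4*g + 3) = (g - 3)^2*(g - 2)*(g + 3)*(g - 1)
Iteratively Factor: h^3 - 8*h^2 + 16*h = (h - 4)*(h^2 - 4*h) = h*(h - 4)*(h - 4)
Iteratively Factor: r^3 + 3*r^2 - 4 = (r + 2)*(r^2 + r - 2) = (r - 1)*(r + 2)*(r + 2)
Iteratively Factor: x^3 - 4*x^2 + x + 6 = (x - 3)*(x^2 - x - 2) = (x - 3)*(x - 2)*(x + 1)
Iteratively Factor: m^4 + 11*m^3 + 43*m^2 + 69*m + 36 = (m + 3)*(m^3 + 8*m^2 + 19*m + 12) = (m + 3)*(m + 4)*(m^2 + 4*m + 3) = (m + 3)^2*(m + 4)*(m + 1)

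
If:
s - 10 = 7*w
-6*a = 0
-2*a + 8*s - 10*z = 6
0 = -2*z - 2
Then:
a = 0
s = -1/2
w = -3/2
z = -1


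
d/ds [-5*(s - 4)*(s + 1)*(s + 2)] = -15*s^2 + 10*s + 50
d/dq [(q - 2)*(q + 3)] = 2*q + 1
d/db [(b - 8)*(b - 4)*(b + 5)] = 3*b^2 - 14*b - 28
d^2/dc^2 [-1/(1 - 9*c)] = 162/(9*c - 1)^3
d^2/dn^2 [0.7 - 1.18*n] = 0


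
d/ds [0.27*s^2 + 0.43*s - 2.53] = 0.54*s + 0.43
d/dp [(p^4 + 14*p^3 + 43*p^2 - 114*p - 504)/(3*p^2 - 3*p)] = (2*p^5 + 11*p^4 - 28*p^3 + 71*p^2 + 1008*p - 504)/(3*p^2*(p^2 - 2*p + 1))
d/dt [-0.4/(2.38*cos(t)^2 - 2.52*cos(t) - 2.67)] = (1.008 - 1.904*cos(t))*sin(t)/(-2.38*cos(t)^2 + 2.52*cos(t) + 2.67)^2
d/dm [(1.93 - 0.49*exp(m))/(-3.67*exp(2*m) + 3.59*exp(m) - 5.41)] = (-1.7983*exp(2*m) + 14.1662*exp(m) - 4.2778)*exp(m)/(13.4689*exp(4*m) - 26.3506*exp(3*m) + 52.5975*exp(2*m) - 38.8438*exp(m) + 29.2681)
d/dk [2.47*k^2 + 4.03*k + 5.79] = 4.94*k + 4.03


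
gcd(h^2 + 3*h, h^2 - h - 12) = h + 3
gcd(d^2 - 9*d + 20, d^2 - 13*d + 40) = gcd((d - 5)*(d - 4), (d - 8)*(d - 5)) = d - 5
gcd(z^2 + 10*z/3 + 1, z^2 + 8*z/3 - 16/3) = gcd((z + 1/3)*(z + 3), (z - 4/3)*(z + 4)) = 1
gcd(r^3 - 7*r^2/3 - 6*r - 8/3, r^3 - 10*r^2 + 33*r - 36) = r - 4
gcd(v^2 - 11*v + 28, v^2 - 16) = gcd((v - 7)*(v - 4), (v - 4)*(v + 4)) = v - 4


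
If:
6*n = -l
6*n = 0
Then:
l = 0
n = 0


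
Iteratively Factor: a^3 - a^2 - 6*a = (a + 2)*(a^2 - 3*a) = (a - 3)*(a + 2)*(a)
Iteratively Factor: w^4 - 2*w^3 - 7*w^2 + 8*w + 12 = (w + 1)*(w^3 - 3*w^2 - 4*w + 12) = (w - 2)*(w + 1)*(w^2 - w - 6) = (w - 2)*(w + 1)*(w + 2)*(w - 3)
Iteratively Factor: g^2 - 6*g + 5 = (g - 5)*(g - 1)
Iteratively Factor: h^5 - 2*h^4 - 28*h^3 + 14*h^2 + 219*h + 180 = (h + 1)*(h^4 - 3*h^3 - 25*h^2 + 39*h + 180) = (h + 1)*(h + 3)*(h^3 - 6*h^2 - 7*h + 60) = (h - 5)*(h + 1)*(h + 3)*(h^2 - h - 12) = (h - 5)*(h + 1)*(h + 3)^2*(h - 4)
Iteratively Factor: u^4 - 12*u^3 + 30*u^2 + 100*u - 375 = (u + 3)*(u^3 - 15*u^2 + 75*u - 125) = (u - 5)*(u + 3)*(u^2 - 10*u + 25) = (u - 5)^2*(u + 3)*(u - 5)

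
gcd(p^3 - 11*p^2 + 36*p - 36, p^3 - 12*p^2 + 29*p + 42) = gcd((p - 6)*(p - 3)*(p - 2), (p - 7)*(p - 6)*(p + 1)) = p - 6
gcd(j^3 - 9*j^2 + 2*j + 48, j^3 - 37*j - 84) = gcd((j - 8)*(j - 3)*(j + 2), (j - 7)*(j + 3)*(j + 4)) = 1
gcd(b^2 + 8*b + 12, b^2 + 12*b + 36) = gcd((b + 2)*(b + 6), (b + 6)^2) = b + 6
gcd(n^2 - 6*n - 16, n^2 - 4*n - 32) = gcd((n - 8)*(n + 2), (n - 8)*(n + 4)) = n - 8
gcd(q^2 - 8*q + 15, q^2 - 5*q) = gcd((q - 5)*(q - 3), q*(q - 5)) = q - 5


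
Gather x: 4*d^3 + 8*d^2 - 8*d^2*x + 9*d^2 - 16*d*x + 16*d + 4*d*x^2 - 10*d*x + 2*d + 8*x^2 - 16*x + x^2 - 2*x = 4*d^3 + 17*d^2 + 18*d + x^2*(4*d + 9) + x*(-8*d^2 - 26*d - 18)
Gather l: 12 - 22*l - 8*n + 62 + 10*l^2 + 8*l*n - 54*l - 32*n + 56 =10*l^2 + l*(8*n - 76) - 40*n + 130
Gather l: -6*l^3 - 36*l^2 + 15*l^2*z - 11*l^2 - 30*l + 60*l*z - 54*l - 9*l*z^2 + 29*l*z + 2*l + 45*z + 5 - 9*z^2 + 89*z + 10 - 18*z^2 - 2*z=-6*l^3 + l^2*(15*z - 47) + l*(-9*z^2 + 89*z - 82) - 27*z^2 + 132*z + 15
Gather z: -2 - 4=-6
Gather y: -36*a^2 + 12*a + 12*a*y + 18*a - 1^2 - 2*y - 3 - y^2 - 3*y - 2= -36*a^2 + 30*a - y^2 + y*(12*a - 5) - 6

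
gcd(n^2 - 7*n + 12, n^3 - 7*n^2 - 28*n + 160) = n - 4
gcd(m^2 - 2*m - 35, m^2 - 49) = m - 7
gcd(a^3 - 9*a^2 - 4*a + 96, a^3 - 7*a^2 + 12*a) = a - 4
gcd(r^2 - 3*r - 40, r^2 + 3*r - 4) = 1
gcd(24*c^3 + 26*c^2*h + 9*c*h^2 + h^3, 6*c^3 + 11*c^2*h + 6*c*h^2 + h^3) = 6*c^2 + 5*c*h + h^2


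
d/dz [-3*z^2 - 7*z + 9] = -6*z - 7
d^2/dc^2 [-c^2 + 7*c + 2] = -2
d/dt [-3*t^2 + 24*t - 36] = 24 - 6*t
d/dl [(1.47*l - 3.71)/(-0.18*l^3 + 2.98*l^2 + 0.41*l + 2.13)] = (0.5292*l^3 - 6.384*l^2 + 22.1116*l + 4.6522)/(0.0324*l^6 - 1.0728*l^5 + 8.7328*l^4 + 1.6768*l^3 + 12.8629*l^2 + 1.7466*l + 4.5369)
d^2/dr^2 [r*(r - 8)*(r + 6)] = 6*r - 4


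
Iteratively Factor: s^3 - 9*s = (s + 3)*(s^2 - 3*s) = (s - 3)*(s + 3)*(s)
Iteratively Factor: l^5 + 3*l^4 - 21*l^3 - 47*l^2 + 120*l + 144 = (l - 3)*(l^4 + 6*l^3 - 3*l^2 - 56*l - 48) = (l - 3)*(l + 1)*(l^3 + 5*l^2 - 8*l - 48) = (l - 3)*(l + 1)*(l + 4)*(l^2 + l - 12) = (l - 3)^2*(l + 1)*(l + 4)*(l + 4)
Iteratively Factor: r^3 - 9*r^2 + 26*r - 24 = (r - 3)*(r^2 - 6*r + 8) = (r - 4)*(r - 3)*(r - 2)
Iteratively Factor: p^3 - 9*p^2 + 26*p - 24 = (p - 2)*(p^2 - 7*p + 12) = (p - 4)*(p - 2)*(p - 3)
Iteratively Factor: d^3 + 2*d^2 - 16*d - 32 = (d - 4)*(d^2 + 6*d + 8) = (d - 4)*(d + 2)*(d + 4)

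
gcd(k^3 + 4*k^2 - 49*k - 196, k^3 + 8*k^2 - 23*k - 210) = k + 7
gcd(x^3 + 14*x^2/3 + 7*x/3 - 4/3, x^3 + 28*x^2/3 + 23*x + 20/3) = x + 4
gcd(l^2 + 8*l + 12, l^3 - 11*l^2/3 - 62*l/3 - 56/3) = l + 2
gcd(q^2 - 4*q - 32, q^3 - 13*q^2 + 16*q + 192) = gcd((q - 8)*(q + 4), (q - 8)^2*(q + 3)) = q - 8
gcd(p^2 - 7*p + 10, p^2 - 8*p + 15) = p - 5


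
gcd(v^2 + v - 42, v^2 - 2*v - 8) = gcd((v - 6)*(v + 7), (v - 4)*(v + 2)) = 1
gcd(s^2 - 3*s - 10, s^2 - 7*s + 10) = s - 5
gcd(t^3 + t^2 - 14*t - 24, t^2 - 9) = t + 3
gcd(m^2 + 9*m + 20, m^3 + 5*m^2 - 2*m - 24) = m + 4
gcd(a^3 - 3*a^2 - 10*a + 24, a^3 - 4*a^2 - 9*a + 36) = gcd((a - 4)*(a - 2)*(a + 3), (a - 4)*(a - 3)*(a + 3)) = a^2 - a - 12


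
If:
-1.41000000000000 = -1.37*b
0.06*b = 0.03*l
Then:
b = 1.03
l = 2.06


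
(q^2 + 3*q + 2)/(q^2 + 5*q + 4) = (q + 2)/(q + 4)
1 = 1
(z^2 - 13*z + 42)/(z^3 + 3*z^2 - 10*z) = (z^2 - 13*z + 42)/(z*(z^2 + 3*z - 10))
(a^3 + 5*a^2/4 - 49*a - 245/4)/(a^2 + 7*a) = a - 23/4 - 35/(4*a)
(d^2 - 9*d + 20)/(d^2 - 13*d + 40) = (d - 4)/(d - 8)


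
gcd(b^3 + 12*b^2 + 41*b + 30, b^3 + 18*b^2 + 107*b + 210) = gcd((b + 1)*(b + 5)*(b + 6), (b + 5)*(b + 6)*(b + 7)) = b^2 + 11*b + 30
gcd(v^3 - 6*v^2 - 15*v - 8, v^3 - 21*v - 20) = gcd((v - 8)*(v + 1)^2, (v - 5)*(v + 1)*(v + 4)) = v + 1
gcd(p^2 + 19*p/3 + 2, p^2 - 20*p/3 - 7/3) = p + 1/3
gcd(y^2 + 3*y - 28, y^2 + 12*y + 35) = y + 7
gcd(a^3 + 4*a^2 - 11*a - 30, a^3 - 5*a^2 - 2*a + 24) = a^2 - a - 6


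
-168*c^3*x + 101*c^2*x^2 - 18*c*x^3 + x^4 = x*(-8*c + x)*(-7*c + x)*(-3*c + x)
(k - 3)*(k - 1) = k^2 - 4*k + 3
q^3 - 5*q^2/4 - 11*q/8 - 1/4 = (q - 2)*(q + 1/4)*(q + 1/2)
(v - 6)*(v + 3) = v^2 - 3*v - 18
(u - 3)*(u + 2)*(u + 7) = u^3 + 6*u^2 - 13*u - 42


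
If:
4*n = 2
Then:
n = 1/2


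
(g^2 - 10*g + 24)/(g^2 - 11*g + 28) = (g - 6)/(g - 7)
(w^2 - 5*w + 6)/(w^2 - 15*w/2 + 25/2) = 2*(w^2 - 5*w + 6)/(2*w^2 - 15*w + 25)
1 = 1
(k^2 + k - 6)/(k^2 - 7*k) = (k^2 + k - 6)/(k*(k - 7))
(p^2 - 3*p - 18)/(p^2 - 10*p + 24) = (p + 3)/(p - 4)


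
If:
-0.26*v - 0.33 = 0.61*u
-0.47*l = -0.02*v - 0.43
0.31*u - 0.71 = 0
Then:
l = 0.63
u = 2.29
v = -6.64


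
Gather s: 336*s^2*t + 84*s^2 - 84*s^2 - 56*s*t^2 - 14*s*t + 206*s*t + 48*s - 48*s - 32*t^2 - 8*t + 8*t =336*s^2*t + s*(-56*t^2 + 192*t) - 32*t^2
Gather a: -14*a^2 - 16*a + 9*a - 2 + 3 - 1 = -14*a^2 - 7*a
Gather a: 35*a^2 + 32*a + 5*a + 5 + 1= 35*a^2 + 37*a + 6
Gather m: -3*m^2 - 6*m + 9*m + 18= -3*m^2 + 3*m + 18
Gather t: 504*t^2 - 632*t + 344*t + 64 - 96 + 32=504*t^2 - 288*t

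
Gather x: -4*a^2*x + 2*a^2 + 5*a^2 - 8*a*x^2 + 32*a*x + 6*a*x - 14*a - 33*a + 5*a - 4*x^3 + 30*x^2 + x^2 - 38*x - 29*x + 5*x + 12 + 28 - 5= 7*a^2 - 42*a - 4*x^3 + x^2*(31 - 8*a) + x*(-4*a^2 + 38*a - 62) + 35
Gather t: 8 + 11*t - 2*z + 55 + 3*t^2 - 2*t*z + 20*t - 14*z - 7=3*t^2 + t*(31 - 2*z) - 16*z + 56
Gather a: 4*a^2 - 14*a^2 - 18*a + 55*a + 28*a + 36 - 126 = -10*a^2 + 65*a - 90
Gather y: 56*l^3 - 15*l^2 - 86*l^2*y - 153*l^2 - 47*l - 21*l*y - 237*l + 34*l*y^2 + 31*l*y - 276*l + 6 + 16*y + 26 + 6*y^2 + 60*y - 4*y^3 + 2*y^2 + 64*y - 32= 56*l^3 - 168*l^2 - 560*l - 4*y^3 + y^2*(34*l + 8) + y*(-86*l^2 + 10*l + 140)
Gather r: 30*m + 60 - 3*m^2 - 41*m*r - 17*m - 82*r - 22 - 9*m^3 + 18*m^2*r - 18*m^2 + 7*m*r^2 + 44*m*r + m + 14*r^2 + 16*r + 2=-9*m^3 - 21*m^2 + 14*m + r^2*(7*m + 14) + r*(18*m^2 + 3*m - 66) + 40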